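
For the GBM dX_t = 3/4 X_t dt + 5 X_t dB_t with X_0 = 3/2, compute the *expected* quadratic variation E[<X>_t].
E[<X>_t] = 225*exp(53*t/2)/106 - 225/106

<X>_t = int_0^t (5 * X_s)^2 ds. Taking expectation inside the integral: E[<X>_t] = 5^2 * int_0^t E[X_s^2] ds. For GBM, E[X_s^2] = x_0^2 * exp((2 mu + sigma^2) s). Integrating:
  E[<X>_t] = 5^2 * (3/2)^2 * (exp((2*(3/4) + 5^2) t) - 1) / (2*(3/4) + 5^2)
           = 5^2 * (3/2)^2 * (exp((53/2) t) - 1) / (53/2) = 225*exp(53*t/2)/106 - 225/106.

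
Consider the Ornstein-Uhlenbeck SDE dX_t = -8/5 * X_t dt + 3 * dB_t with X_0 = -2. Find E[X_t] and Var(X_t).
E[X_t] = -2*exp(-8*t/5); Var(X_t) = 45/16 - 45*exp(-16*t/5)/16

The OU SDE dX = -theta X dt + sigma dB admits the integrating factor exp(theta t): d(exp(theta t) X_t) = sigma exp(theta t) dB_t. Integrating from 0 to t:
  X_t = x_0 * exp(-theta t) + sigma * int_0^t exp(-theta (t-s)) dB_s.
The Itô integral has mean 0 and (by the Itô isometry) variance sigma^2 * int_0^t exp(-2 theta (t - s)) ds = sigma^2 * (1 - exp(-2 theta t)) / (2 theta).
With theta = 8/5, sigma = 3, x_0 = -2:
  E[X_t] = -2 * exp(-8/5 t) = -2*exp(-8*t/5)
  Var(X_t) = (3)^2 * (1 - exp(-2*8/5 t)) / (2 * 8/5) = 45/16 - 45*exp(-16*t/5)/16.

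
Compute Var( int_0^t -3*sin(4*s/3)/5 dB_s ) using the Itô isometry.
Var = 9*t/50 - 27*sin(4*t/3)*cos(4*t/3)/200

The Itô integral of a deterministic integrand f(s) has mean 0 because each increment f(s) * (B_{s+ds} - B_s) has mean 0. By the Itô isometry:
  Var( int_0^t f(s) dB_s ) = E[ (int_0^t f(s) dB_s)^2 ] = int_0^t f(s)^2 ds.
Here f(s) = -3*sin(4*s/3)/5, so f(s)^2 = 9*sin(4*s/3)^2/25. Integrate:
  int_0^t (9*sin(4*s/3)^2/25) ds = 9*t/50 - 27*sin(4*t/3)*cos(4*t/3)/200.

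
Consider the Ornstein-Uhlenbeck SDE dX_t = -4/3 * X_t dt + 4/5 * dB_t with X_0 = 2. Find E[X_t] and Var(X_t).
E[X_t] = 2*exp(-4*t/3); Var(X_t) = 6/25 - 6*exp(-8*t/3)/25

The OU SDE dX = -theta X dt + sigma dB admits the integrating factor exp(theta t): d(exp(theta t) X_t) = sigma exp(theta t) dB_t. Integrating from 0 to t:
  X_t = x_0 * exp(-theta t) + sigma * int_0^t exp(-theta (t-s)) dB_s.
The Itô integral has mean 0 and (by the Itô isometry) variance sigma^2 * int_0^t exp(-2 theta (t - s)) ds = sigma^2 * (1 - exp(-2 theta t)) / (2 theta).
With theta = 4/3, sigma = 4/5, x_0 = 2:
  E[X_t] = 2 * exp(-4/3 t) = 2*exp(-4*t/3)
  Var(X_t) = (4/5)^2 * (1 - exp(-2*4/3 t)) / (2 * 4/3) = 6/25 - 6*exp(-8*t/3)/25.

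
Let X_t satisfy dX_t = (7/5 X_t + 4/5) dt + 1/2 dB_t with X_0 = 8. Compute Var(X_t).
Var(X_t) = 5*exp(14*t/5)/56 - 5/56

The variance V(t) = Var(X_t) satisfies V'(t) = 2 a V(t) + c^2 with V(0) = 0 (drift coefficient is linear in X, diffusion is constant). With a = 7/5, c = 1/2, the solution is
  V(t) = (c^2 / (2 a)) * (exp(2 a t) - 1)
       = ((1/2)^2 / (2*(7/5))) * (exp((14/5) t) - 1)
       = 5*exp(14*t/5)/56 - 5/56.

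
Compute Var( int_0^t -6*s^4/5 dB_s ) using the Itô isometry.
Var = 4*t^9/25

The Itô integral of a deterministic integrand f(s) has mean 0 because each increment f(s) * (B_{s+ds} - B_s) has mean 0. By the Itô isometry:
  Var( int_0^t f(s) dB_s ) = E[ (int_0^t f(s) dB_s)^2 ] = int_0^t f(s)^2 ds.
Here f(s) = -6*s^4/5, so f(s)^2 = 36*s^8/25. Integrate:
  int_0^t (36*s^8/25) ds = 4*t^9/25.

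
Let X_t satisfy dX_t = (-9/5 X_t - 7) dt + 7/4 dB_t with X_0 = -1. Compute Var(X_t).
Var(X_t) = 245/288 - 245*exp(-18*t/5)/288

The variance V(t) = Var(X_t) satisfies V'(t) = 2 a V(t) + c^2 with V(0) = 0 (drift coefficient is linear in X, diffusion is constant). With a = -9/5, c = 7/4, the solution is
  V(t) = (c^2 / (2 a)) * (exp(2 a t) - 1)
       = ((7/4)^2 / (2*(-9/5))) * (exp((-18/5) t) - 1)
       = 245/288 - 245*exp(-18*t/5)/288.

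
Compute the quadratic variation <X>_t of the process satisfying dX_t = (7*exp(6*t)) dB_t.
<X>_t = 49*exp(12*t)/12 - 49/12

For an Itô process dX_t = a(t) dt + b(t) dB_t, the quadratic variation is <X>_t = int_0^t b(s)^2 ds (the drift term does not contribute). Here b(s) = 7*exp(6*s), so
  b(s)^2 = 49*exp(12*s).
Integrating from 0 to t:
  <X>_t = int_0^t (49*exp(12*s)) ds = 49*exp(12*t)/12 - 49/12.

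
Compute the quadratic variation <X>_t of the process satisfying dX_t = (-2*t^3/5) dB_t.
<X>_t = 4*t^7/175

For an Itô process dX_t = a(t) dt + b(t) dB_t, the quadratic variation is <X>_t = int_0^t b(s)^2 ds (the drift term does not contribute). Here b(s) = -2*s^3/5, so
  b(s)^2 = 4*s^6/25.
Integrating from 0 to t:
  <X>_t = int_0^t (4*s^6/25) ds = 4*t^7/175.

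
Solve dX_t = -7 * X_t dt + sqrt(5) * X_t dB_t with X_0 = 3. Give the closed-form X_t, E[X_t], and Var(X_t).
X_t = 3 * exp((-19/2) t + (sqrt(5)) B_t); E[X_t] = 3*exp(-7*t); Var(X_t) = (9*exp(5*t) - 9)*exp(-14*t)

For GBM dX = mu X dt + sigma X dB with X_0 = x_0, apply Itô to Y = log X: dY = (mu - sigma^2/2) dt + sigma dB, so Y_t = log(x_0) + (mu - sigma^2/2) t + sigma B_t and hence X_t = x_0 * exp((mu - sigma^2/2) t + sigma B_t).
With mu = -7, sigma = sqrt(5), x_0 = 3, this gives:
  X_t = 3 * exp((-19/2) * t + (sqrt(5)) * B_t).
Since sigma*B_t ~ Normal(0, sigma^2 t), E[exp(sigma*B_t)] = exp(sigma^2 t / 2); so E[X_t] = x_0 * exp((mu - sigma^2/2) t) * exp(sigma^2 t / 2) = x_0 * exp(mu t) = 3*exp(-7*t).
Var(X_t) = E[X_t^2] - (E[X_t])^2 = x_0^2 * exp(2 mu t) * (exp(sigma^2 t) - 1) = (9*exp(5*t) - 9)*exp(-14*t).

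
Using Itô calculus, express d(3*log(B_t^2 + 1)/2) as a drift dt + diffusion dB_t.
d(3*log(B_t^2 + 1)/2) = (3*(1 - B_t^2)/(2*(B_t^2 + 1)^2)) dt + (3*B_t/(B_t^2 + 1)) dB_t

Itô's formula for f(B_t) gives d f(B_t) = f'(B_t) dB_t + (1/2) f''(B_t) dt. Compute derivatives of f(x) = 3*log(x^2 + 1)/2:
  f'(x)  = 3*x/(x^2 + 1)
  f''(x) = 3*(1 - x^2)/(x^2 + 1)^2
Substitute x = B_t and multiply the f'' term by 1/2:
  drift     = (1/2) * (3*(1 - x^2)/(x^2 + 1)^2) evaluated at B_t = 3*(1 - B_t^2)/(2*(B_t^2 + 1)^2)
  diffusion = (3*x/(x^2 + 1)) evaluated at B_t = 3*B_t/(B_t^2 + 1)
Therefore d(3*log(B_t^2 + 1)/2) = (3*(1 - B_t^2)/(2*(B_t^2 + 1)^2)) dt + (3*B_t/(B_t^2 + 1)) dB_t.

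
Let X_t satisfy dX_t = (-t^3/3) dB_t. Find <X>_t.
<X>_t = t^7/63

For an Itô process dX_t = a(t) dt + b(t) dB_t, the quadratic variation is <X>_t = int_0^t b(s)^2 ds (the drift term does not contribute). Here b(s) = -s^3/3, so
  b(s)^2 = s^6/9.
Integrating from 0 to t:
  <X>_t = int_0^t (s^6/9) ds = t^7/63.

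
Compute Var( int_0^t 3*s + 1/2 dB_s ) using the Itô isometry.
Var = t*(12*t^2 + 6*t + 1)/4

The Itô integral of a deterministic integrand f(s) has mean 0 because each increment f(s) * (B_{s+ds} - B_s) has mean 0. By the Itô isometry:
  Var( int_0^t f(s) dB_s ) = E[ (int_0^t f(s) dB_s)^2 ] = int_0^t f(s)^2 ds.
Here f(s) = 3*s + 1/2, so f(s)^2 = (6*s + 1)^2/4. Integrate:
  int_0^t ((6*s + 1)^2/4) ds = t*(12*t^2 + 6*t + 1)/4.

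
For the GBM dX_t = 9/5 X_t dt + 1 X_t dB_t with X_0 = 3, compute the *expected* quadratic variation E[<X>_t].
E[<X>_t] = 45*exp(23*t/5)/23 - 45/23

<X>_t = int_0^t (1 * X_s)^2 ds. Taking expectation inside the integral: E[<X>_t] = 1^2 * int_0^t E[X_s^2] ds. For GBM, E[X_s^2] = x_0^2 * exp((2 mu + sigma^2) s). Integrating:
  E[<X>_t] = 1^2 * 3^2 * (exp((2*(9/5) + 1^2) t) - 1) / (2*(9/5) + 1^2)
           = 1^2 * 3^2 * (exp((23/5) t) - 1) / (23/5) = 45*exp(23*t/5)/23 - 45/23.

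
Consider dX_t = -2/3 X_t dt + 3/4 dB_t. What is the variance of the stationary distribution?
lim Var(X_t) = 27/64

The OU SDE dX = -theta X dt + sigma dB admits the integrating factor exp(theta t): d(exp(theta t) X_t) = sigma exp(theta t) dB_t. Integrating from 0 to t gives X_t = x_0 * exp(-theta t) + sigma * int_0^t exp(-theta (t-s)) dB_s for any initial x_0. The Itô integral has variance (by the Itô isometry) sigma^2 * int_0^t exp(-2 theta (t - s)) ds = sigma^2 * (1 - exp(-2 theta t)) / (2 theta), independent of x_0.
With theta = 2/3, sigma = 3/4:
  Var(X_t) = (3/4)^2 * (1 - exp(-2*2/3 t)) / (2 * 2/3) = 27/64 - 27*exp(-4*t/3)/64.
As t -> infinity, exp(-2*2/3 t) -> 0, so the stationary variance is sigma^2 / (2 theta) = 27/64.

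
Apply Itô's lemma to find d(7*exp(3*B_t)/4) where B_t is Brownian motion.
d(7*exp(3*B_t)/4) = (63*exp(3*B_t)/8) dt + (21*exp(3*B_t)/4) dB_t

Itô's formula for f(B_t) gives d f(B_t) = f'(B_t) dB_t + (1/2) f''(B_t) dt. Compute derivatives of f(x) = 7*exp(3*x)/4:
  f'(x)  = 21*exp(3*x)/4
  f''(x) = 63*exp(3*x)/4
Substitute x = B_t and multiply the f'' term by 1/2:
  drift     = (1/2) * (63*exp(3*x)/4) evaluated at B_t = 63*exp(3*B_t)/8
  diffusion = (21*exp(3*x)/4) evaluated at B_t = 21*exp(3*B_t)/4
Therefore d(7*exp(3*B_t)/4) = (63*exp(3*B_t)/8) dt + (21*exp(3*B_t)/4) dB_t.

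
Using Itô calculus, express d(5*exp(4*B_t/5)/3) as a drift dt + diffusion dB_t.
d(5*exp(4*B_t/5)/3) = (8*exp(4*B_t/5)/15) dt + (4*exp(4*B_t/5)/3) dB_t

Itô's formula for f(B_t) gives d f(B_t) = f'(B_t) dB_t + (1/2) f''(B_t) dt. Compute derivatives of f(x) = 5*exp(4*x/5)/3:
  f'(x)  = 4*exp(4*x/5)/3
  f''(x) = 16*exp(4*x/5)/15
Substitute x = B_t and multiply the f'' term by 1/2:
  drift     = (1/2) * (16*exp(4*x/5)/15) evaluated at B_t = 8*exp(4*B_t/5)/15
  diffusion = (4*exp(4*x/5)/3) evaluated at B_t = 4*exp(4*B_t/5)/3
Therefore d(5*exp(4*B_t/5)/3) = (8*exp(4*B_t/5)/15) dt + (4*exp(4*B_t/5)/3) dB_t.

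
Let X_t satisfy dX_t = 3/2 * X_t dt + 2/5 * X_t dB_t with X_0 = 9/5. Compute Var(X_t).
Var(X_t) = 81*(exp(4*t/25) - 1)*exp(3*t)/25

For GBM dX = mu X dt + sigma X dB with X_0 = x_0, apply Itô to Y = log X: dY = (mu - sigma^2/2) dt + sigma dB, so Y_t = log(x_0) + (mu - sigma^2/2) t + sigma B_t and hence X_t = x_0 * exp((mu - sigma^2/2) t + sigma B_t).
With mu = 3/2, sigma = 2/5, x_0 = 9/5, this gives:
  X_t = 9/5 * exp((71/50) * t + (2/5) * B_t).
Since sigma*B_t ~ Normal(0, sigma^2 t), E[exp(sigma*B_t)] = exp(sigma^2 t / 2); so E[X_t] = x_0 * exp((mu - sigma^2/2) t) * exp(sigma^2 t / 2) = x_0 * exp(mu t) = 9*exp(3*t/2)/5.
Var(X_t) = E[X_t^2] - (E[X_t])^2 = x_0^2 * exp(2 mu t) * (exp(sigma^2 t) - 1) = 81*(exp(4*t/25) - 1)*exp(3*t)/25.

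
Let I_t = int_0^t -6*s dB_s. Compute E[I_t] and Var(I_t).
E[I_t] = 0; Var(I_t) = 12*t^3

The Itô integral of a deterministic integrand f(s) has mean 0 because each increment f(s) * (B_{s+ds} - B_s) has mean 0. By the Itô isometry:
  Var( int_0^t f(s) dB_s ) = E[ (int_0^t f(s) dB_s)^2 ] = int_0^t f(s)^2 ds.
Here f(s) = -6*s, so f(s)^2 = 36*s^2. Integrate:
  int_0^t (36*s^2) ds = 12*t^3.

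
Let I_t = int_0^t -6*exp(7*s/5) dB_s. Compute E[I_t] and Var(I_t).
E[I_t] = 0; Var(I_t) = 90*exp(14*t/5)/7 - 90/7

The Itô integral of a deterministic integrand f(s) has mean 0 because each increment f(s) * (B_{s+ds} - B_s) has mean 0. By the Itô isometry:
  Var( int_0^t f(s) dB_s ) = E[ (int_0^t f(s) dB_s)^2 ] = int_0^t f(s)^2 ds.
Here f(s) = -6*exp(7*s/5), so f(s)^2 = 36*exp(14*s/5). Integrate:
  int_0^t (36*exp(14*s/5)) ds = 90*exp(14*t/5)/7 - 90/7.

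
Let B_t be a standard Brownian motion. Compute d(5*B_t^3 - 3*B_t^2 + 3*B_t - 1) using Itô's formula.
d(5*B_t^3 - 3*B_t^2 + 3*B_t - 1) = (15*B_t - 3) dt + (15*B_t^2 - 6*B_t + 3) dB_t

Itô's formula for f(B_t) gives d f(B_t) = f'(B_t) dB_t + (1/2) f''(B_t) dt. Compute derivatives of f(x) = 5*x^3 - 3*x^2 + 3*x - 1:
  f'(x)  = 15*x^2 - 6*x + 3
  f''(x) = 30*x - 6
Substitute x = B_t and multiply the f'' term by 1/2:
  drift     = (1/2) * (30*x - 6) evaluated at B_t = 15*B_t - 3
  diffusion = (15*x^2 - 6*x + 3) evaluated at B_t = 15*B_t^2 - 6*B_t + 3
Therefore d(5*B_t^3 - 3*B_t^2 + 3*B_t - 1) = (15*B_t - 3) dt + (15*B_t^2 - 6*B_t + 3) dB_t.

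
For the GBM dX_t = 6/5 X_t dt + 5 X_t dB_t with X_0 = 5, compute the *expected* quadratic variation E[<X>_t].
E[<X>_t] = 3125*exp(137*t/5)/137 - 3125/137

<X>_t = int_0^t (5 * X_s)^2 ds. Taking expectation inside the integral: E[<X>_t] = 5^2 * int_0^t E[X_s^2] ds. For GBM, E[X_s^2] = x_0^2 * exp((2 mu + sigma^2) s). Integrating:
  E[<X>_t] = 5^2 * 5^2 * (exp((2*(6/5) + 5^2) t) - 1) / (2*(6/5) + 5^2)
           = 5^2 * 5^2 * (exp((137/5) t) - 1) / (137/5) = 3125*exp(137*t/5)/137 - 3125/137.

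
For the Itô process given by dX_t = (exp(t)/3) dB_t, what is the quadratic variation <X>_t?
<X>_t = exp(2*t)/18 - 1/18

For an Itô process dX_t = a(t) dt + b(t) dB_t, the quadratic variation is <X>_t = int_0^t b(s)^2 ds (the drift term does not contribute). Here b(s) = exp(s)/3, so
  b(s)^2 = exp(2*s)/9.
Integrating from 0 to t:
  <X>_t = int_0^t (exp(2*s)/9) ds = exp(2*t)/18 - 1/18.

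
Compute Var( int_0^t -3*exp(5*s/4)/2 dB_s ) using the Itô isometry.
Var = 9*exp(5*t/2)/10 - 9/10

The Itô integral of a deterministic integrand f(s) has mean 0 because each increment f(s) * (B_{s+ds} - B_s) has mean 0. By the Itô isometry:
  Var( int_0^t f(s) dB_s ) = E[ (int_0^t f(s) dB_s)^2 ] = int_0^t f(s)^2 ds.
Here f(s) = -3*exp(5*s/4)/2, so f(s)^2 = 9*exp(5*s/2)/4. Integrate:
  int_0^t (9*exp(5*s/2)/4) ds = 9*exp(5*t/2)/10 - 9/10.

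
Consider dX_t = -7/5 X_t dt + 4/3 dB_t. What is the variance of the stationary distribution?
lim Var(X_t) = 40/63

The OU SDE dX = -theta X dt + sigma dB admits the integrating factor exp(theta t): d(exp(theta t) X_t) = sigma exp(theta t) dB_t. Integrating from 0 to t gives X_t = x_0 * exp(-theta t) + sigma * int_0^t exp(-theta (t-s)) dB_s for any initial x_0. The Itô integral has variance (by the Itô isometry) sigma^2 * int_0^t exp(-2 theta (t - s)) ds = sigma^2 * (1 - exp(-2 theta t)) / (2 theta), independent of x_0.
With theta = 7/5, sigma = 4/3:
  Var(X_t) = (4/3)^2 * (1 - exp(-2*7/5 t)) / (2 * 7/5) = 40/63 - 40*exp(-14*t/5)/63.
As t -> infinity, exp(-2*7/5 t) -> 0, so the stationary variance is sigma^2 / (2 theta) = 40/63.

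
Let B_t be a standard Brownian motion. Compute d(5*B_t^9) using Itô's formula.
d(5*B_t^9) = (180*B_t^7) dt + (45*B_t^8) dB_t

Itô's formula for f(B_t) gives d f(B_t) = f'(B_t) dB_t + (1/2) f''(B_t) dt. Compute derivatives of f(x) = 5*x^9:
  f'(x)  = 45*x^8
  f''(x) = 360*x^7
Substitute x = B_t and multiply the f'' term by 1/2:
  drift     = (1/2) * (360*x^7) evaluated at B_t = 180*B_t^7
  diffusion = (45*x^8) evaluated at B_t = 45*B_t^8
Therefore d(5*B_t^9) = (180*B_t^7) dt + (45*B_t^8) dB_t.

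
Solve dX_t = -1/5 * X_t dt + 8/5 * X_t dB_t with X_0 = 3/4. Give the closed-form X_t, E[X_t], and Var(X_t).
X_t = 3/4 * exp((-37/25) t + (8/5) B_t); E[X_t] = 3*exp(-t/5)/4; Var(X_t) = (9*exp(64*t/25) - 9)*exp(-2*t/5)/16

For GBM dX = mu X dt + sigma X dB with X_0 = x_0, apply Itô to Y = log X: dY = (mu - sigma^2/2) dt + sigma dB, so Y_t = log(x_0) + (mu - sigma^2/2) t + sigma B_t and hence X_t = x_0 * exp((mu - sigma^2/2) t + sigma B_t).
With mu = -1/5, sigma = 8/5, x_0 = 3/4, this gives:
  X_t = 3/4 * exp((-37/25) * t + (8/5) * B_t).
Since sigma*B_t ~ Normal(0, sigma^2 t), E[exp(sigma*B_t)] = exp(sigma^2 t / 2); so E[X_t] = x_0 * exp((mu - sigma^2/2) t) * exp(sigma^2 t / 2) = x_0 * exp(mu t) = 3*exp(-t/5)/4.
Var(X_t) = E[X_t^2] - (E[X_t])^2 = x_0^2 * exp(2 mu t) * (exp(sigma^2 t) - 1) = (9*exp(64*t/25) - 9)*exp(-2*t/5)/16.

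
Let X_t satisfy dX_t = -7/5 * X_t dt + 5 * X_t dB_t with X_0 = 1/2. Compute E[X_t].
E[X_t] = exp(-7*t/5)/2

For GBM dX = mu X dt + sigma X dB with X_0 = x_0, apply Itô to Y = log X: dY = (mu - sigma^2/2) dt + sigma dB, so Y_t = log(x_0) + (mu - sigma^2/2) t + sigma B_t and hence X_t = x_0 * exp((mu - sigma^2/2) t + sigma B_t).
With mu = -7/5, sigma = 5, x_0 = 1/2, this gives:
  X_t = 1/2 * exp((-139/10) * t + (5) * B_t).
Since sigma*B_t ~ Normal(0, sigma^2 t), E[exp(sigma*B_t)] = exp(sigma^2 t / 2); so E[X_t] = x_0 * exp((mu - sigma^2/2) t) * exp(sigma^2 t / 2) = x_0 * exp(mu t) = exp(-7*t/5)/2.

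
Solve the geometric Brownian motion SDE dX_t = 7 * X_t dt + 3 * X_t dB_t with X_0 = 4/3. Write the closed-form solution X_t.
X_t = 4/3 * exp((5/2) * t + (3) * B_t)

For GBM dX = mu X dt + sigma X dB with X_0 = x_0, apply Itô to Y = log X: dY = (mu - sigma^2/2) dt + sigma dB, so Y_t = log(x_0) + (mu - sigma^2/2) t + sigma B_t and hence X_t = x_0 * exp((mu - sigma^2/2) t + sigma B_t).
With mu = 7, sigma = 3, x_0 = 4/3, this gives:
  X_t = 4/3 * exp((5/2) * t + (3) * B_t).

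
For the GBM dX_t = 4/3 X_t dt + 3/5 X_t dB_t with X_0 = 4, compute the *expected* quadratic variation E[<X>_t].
E[<X>_t] = 432*exp(227*t/75)/227 - 432/227

<X>_t = int_0^t ((3/5) * X_s)^2 ds. Taking expectation inside the integral: E[<X>_t] = (3/5)^2 * int_0^t E[X_s^2] ds. For GBM, E[X_s^2] = x_0^2 * exp((2 mu + sigma^2) s). Integrating:
  E[<X>_t] = (3/5)^2 * 4^2 * (exp((2*(4/3) + (3/5)^2) t) - 1) / (2*(4/3) + (3/5)^2)
           = (3/5)^2 * 4^2 * (exp((227/75) t) - 1) / (227/75) = 432*exp(227*t/75)/227 - 432/227.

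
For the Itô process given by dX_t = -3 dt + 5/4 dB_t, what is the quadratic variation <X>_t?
<X>_t = 25*t/16

For an Itô process dX_t = a(t) dt + b(t) dB_t, the quadratic variation is <X>_t = int_0^t b(s)^2 ds (the drift term does not contribute). Here b(s) = 5/4, so
  b(s)^2 = 25/16.
Integrating from 0 to t:
  <X>_t = int_0^t (25/16) ds = 25*t/16.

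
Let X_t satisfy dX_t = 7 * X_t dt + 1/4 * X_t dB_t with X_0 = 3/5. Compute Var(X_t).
Var(X_t) = 9*(exp(t/16) - 1)*exp(14*t)/25

For GBM dX = mu X dt + sigma X dB with X_0 = x_0, apply Itô to Y = log X: dY = (mu - sigma^2/2) dt + sigma dB, so Y_t = log(x_0) + (mu - sigma^2/2) t + sigma B_t and hence X_t = x_0 * exp((mu - sigma^2/2) t + sigma B_t).
With mu = 7, sigma = 1/4, x_0 = 3/5, this gives:
  X_t = 3/5 * exp((223/32) * t + (1/4) * B_t).
Since sigma*B_t ~ Normal(0, sigma^2 t), E[exp(sigma*B_t)] = exp(sigma^2 t / 2); so E[X_t] = x_0 * exp((mu - sigma^2/2) t) * exp(sigma^2 t / 2) = x_0 * exp(mu t) = 3*exp(7*t)/5.
Var(X_t) = E[X_t^2] - (E[X_t])^2 = x_0^2 * exp(2 mu t) * (exp(sigma^2 t) - 1) = 9*(exp(t/16) - 1)*exp(14*t)/25.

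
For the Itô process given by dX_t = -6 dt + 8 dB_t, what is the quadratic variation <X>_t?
<X>_t = 64*t

For an Itô process dX_t = a(t) dt + b(t) dB_t, the quadratic variation is <X>_t = int_0^t b(s)^2 ds (the drift term does not contribute). Here b(s) = 8, so
  b(s)^2 = 64.
Integrating from 0 to t:
  <X>_t = int_0^t (64) ds = 64*t.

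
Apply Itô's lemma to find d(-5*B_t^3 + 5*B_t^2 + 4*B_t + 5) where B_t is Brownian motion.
d(-5*B_t^3 + 5*B_t^2 + 4*B_t + 5) = (5 - 15*B_t) dt + (-15*B_t^2 + 10*B_t + 4) dB_t

Itô's formula for f(B_t) gives d f(B_t) = f'(B_t) dB_t + (1/2) f''(B_t) dt. Compute derivatives of f(x) = -5*x^3 + 5*x^2 + 4*x + 5:
  f'(x)  = -15*x^2 + 10*x + 4
  f''(x) = 10 - 30*x
Substitute x = B_t and multiply the f'' term by 1/2:
  drift     = (1/2) * (10 - 30*x) evaluated at B_t = 5 - 15*B_t
  diffusion = (-15*x^2 + 10*x + 4) evaluated at B_t = -15*B_t^2 + 10*B_t + 4
Therefore d(-5*B_t^3 + 5*B_t^2 + 4*B_t + 5) = (5 - 15*B_t) dt + (-15*B_t^2 + 10*B_t + 4) dB_t.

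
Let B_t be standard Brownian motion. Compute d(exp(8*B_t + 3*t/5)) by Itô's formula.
d(exp(8*B_t + 3*t/5)) = (163*exp(8*B_t + 3*t/5)/5) dt + (8*exp(8*B_t + 3*t/5)) dB_t

Itô's formula for f(t, x): d f(t, B_t) = (f_t + (1/2) f_xx) dt + f_x dB_t. Compute partials of f(t, x) = exp(3*t/5 + 8*x):
  f_t(t,x)  = 3*exp(3*t/5 + 8*x)/5
  f_x(t,x)  = 8*exp(3*t/5 + 8*x)
  f_xx(t,x) = 64*exp(3*t/5 + 8*x)
Assemble drift = f_t + (1/2) f_xx = 163*exp(3*t/5 + 8*x)/5 and diffusion = f_x = 8*exp(3*t/5 + 8*x). Substituting x = B_t:
  d(exp(8*B_t + 3*t/5)) = (163*exp(8*B_t + 3*t/5)/5) dt + (8*exp(8*B_t + 3*t/5)) dB_t.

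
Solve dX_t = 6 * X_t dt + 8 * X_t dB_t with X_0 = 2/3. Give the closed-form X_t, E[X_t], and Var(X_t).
X_t = 2/3 * exp((-26) t + (8) B_t); E[X_t] = 2*exp(6*t)/3; Var(X_t) = 4*(exp(64*t) - 1)*exp(12*t)/9

For GBM dX = mu X dt + sigma X dB with X_0 = x_0, apply Itô to Y = log X: dY = (mu - sigma^2/2) dt + sigma dB, so Y_t = log(x_0) + (mu - sigma^2/2) t + sigma B_t and hence X_t = x_0 * exp((mu - sigma^2/2) t + sigma B_t).
With mu = 6, sigma = 8, x_0 = 2/3, this gives:
  X_t = 2/3 * exp((-26) * t + (8) * B_t).
Since sigma*B_t ~ Normal(0, sigma^2 t), E[exp(sigma*B_t)] = exp(sigma^2 t / 2); so E[X_t] = x_0 * exp((mu - sigma^2/2) t) * exp(sigma^2 t / 2) = x_0 * exp(mu t) = 2*exp(6*t)/3.
Var(X_t) = E[X_t^2] - (E[X_t])^2 = x_0^2 * exp(2 mu t) * (exp(sigma^2 t) - 1) = 4*(exp(64*t) - 1)*exp(12*t)/9.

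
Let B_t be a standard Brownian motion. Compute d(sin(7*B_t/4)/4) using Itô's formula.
d(sin(7*B_t/4)/4) = (-49*sin(7*B_t/4)/128) dt + (7*cos(7*B_t/4)/16) dB_t

Itô's formula for f(B_t) gives d f(B_t) = f'(B_t) dB_t + (1/2) f''(B_t) dt. Compute derivatives of f(x) = sin(7*x/4)/4:
  f'(x)  = 7*cos(7*x/4)/16
  f''(x) = -49*sin(7*x/4)/64
Substitute x = B_t and multiply the f'' term by 1/2:
  drift     = (1/2) * (-49*sin(7*x/4)/64) evaluated at B_t = -49*sin(7*B_t/4)/128
  diffusion = (7*cos(7*x/4)/16) evaluated at B_t = 7*cos(7*B_t/4)/16
Therefore d(sin(7*B_t/4)/4) = (-49*sin(7*B_t/4)/128) dt + (7*cos(7*B_t/4)/16) dB_t.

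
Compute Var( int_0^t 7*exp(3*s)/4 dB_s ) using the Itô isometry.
Var = 49*exp(6*t)/96 - 49/96

The Itô integral of a deterministic integrand f(s) has mean 0 because each increment f(s) * (B_{s+ds} - B_s) has mean 0. By the Itô isometry:
  Var( int_0^t f(s) dB_s ) = E[ (int_0^t f(s) dB_s)^2 ] = int_0^t f(s)^2 ds.
Here f(s) = 7*exp(3*s)/4, so f(s)^2 = 49*exp(6*s)/16. Integrate:
  int_0^t (49*exp(6*s)/16) ds = 49*exp(6*t)/96 - 49/96.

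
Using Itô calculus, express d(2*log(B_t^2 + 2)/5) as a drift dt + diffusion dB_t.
d(2*log(B_t^2 + 2)/5) = (2*(2 - B_t^2)/(5*(B_t^2 + 2)^2)) dt + (4*B_t/(5*(B_t^2 + 2))) dB_t

Itô's formula for f(B_t) gives d f(B_t) = f'(B_t) dB_t + (1/2) f''(B_t) dt. Compute derivatives of f(x) = 2*log(x^2 + 2)/5:
  f'(x)  = 4*x/(5*(x^2 + 2))
  f''(x) = 4*(2 - x^2)/(5*(x^2 + 2)^2)
Substitute x = B_t and multiply the f'' term by 1/2:
  drift     = (1/2) * (4*(2 - x^2)/(5*(x^2 + 2)^2)) evaluated at B_t = 2*(2 - B_t^2)/(5*(B_t^2 + 2)^2)
  diffusion = (4*x/(5*(x^2 + 2))) evaluated at B_t = 4*B_t/(5*(B_t^2 + 2))
Therefore d(2*log(B_t^2 + 2)/5) = (2*(2 - B_t^2)/(5*(B_t^2 + 2)^2)) dt + (4*B_t/(5*(B_t^2 + 2))) dB_t.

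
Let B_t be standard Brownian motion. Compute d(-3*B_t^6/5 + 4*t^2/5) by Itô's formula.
d(-3*B_t^6/5 + 4*t^2/5) = (-9*B_t^4 + 8*t/5) dt + (-18*B_t^5/5) dB_t

Itô's formula for f(t, x): d f(t, B_t) = (f_t + (1/2) f_xx) dt + f_x dB_t. Compute partials of f(t, x) = 4*t^2/5 - 3*x^6/5:
  f_t(t,x)  = 8*t/5
  f_x(t,x)  = -18*x^5/5
  f_xx(t,x) = -18*x^4
Assemble drift = f_t + (1/2) f_xx = 8*t/5 - 9*x^4 and diffusion = f_x = -18*x^5/5. Substituting x = B_t:
  d(-3*B_t^6/5 + 4*t^2/5) = (-9*B_t^4 + 8*t/5) dt + (-18*B_t^5/5) dB_t.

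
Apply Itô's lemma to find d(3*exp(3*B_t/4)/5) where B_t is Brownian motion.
d(3*exp(3*B_t/4)/5) = (27*exp(3*B_t/4)/160) dt + (9*exp(3*B_t/4)/20) dB_t

Itô's formula for f(B_t) gives d f(B_t) = f'(B_t) dB_t + (1/2) f''(B_t) dt. Compute derivatives of f(x) = 3*exp(3*x/4)/5:
  f'(x)  = 9*exp(3*x/4)/20
  f''(x) = 27*exp(3*x/4)/80
Substitute x = B_t and multiply the f'' term by 1/2:
  drift     = (1/2) * (27*exp(3*x/4)/80) evaluated at B_t = 27*exp(3*B_t/4)/160
  diffusion = (9*exp(3*x/4)/20) evaluated at B_t = 9*exp(3*B_t/4)/20
Therefore d(3*exp(3*B_t/4)/5) = (27*exp(3*B_t/4)/160) dt + (9*exp(3*B_t/4)/20) dB_t.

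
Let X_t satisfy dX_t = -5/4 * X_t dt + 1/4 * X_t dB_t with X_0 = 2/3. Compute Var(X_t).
Var(X_t) = (4*exp(t/16) - 4)*exp(-5*t/2)/9

For GBM dX = mu X dt + sigma X dB with X_0 = x_0, apply Itô to Y = log X: dY = (mu - sigma^2/2) dt + sigma dB, so Y_t = log(x_0) + (mu - sigma^2/2) t + sigma B_t and hence X_t = x_0 * exp((mu - sigma^2/2) t + sigma B_t).
With mu = -5/4, sigma = 1/4, x_0 = 2/3, this gives:
  X_t = 2/3 * exp((-41/32) * t + (1/4) * B_t).
Since sigma*B_t ~ Normal(0, sigma^2 t), E[exp(sigma*B_t)] = exp(sigma^2 t / 2); so E[X_t] = x_0 * exp((mu - sigma^2/2) t) * exp(sigma^2 t / 2) = x_0 * exp(mu t) = 2*exp(-5*t/4)/3.
Var(X_t) = E[X_t^2] - (E[X_t])^2 = x_0^2 * exp(2 mu t) * (exp(sigma^2 t) - 1) = (4*exp(t/16) - 4)*exp(-5*t/2)/9.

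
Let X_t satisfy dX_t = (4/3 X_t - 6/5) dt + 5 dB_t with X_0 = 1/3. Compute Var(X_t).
Var(X_t) = 75*exp(8*t/3)/8 - 75/8

The variance V(t) = Var(X_t) satisfies V'(t) = 2 a V(t) + c^2 with V(0) = 0 (drift coefficient is linear in X, diffusion is constant). With a = 4/3, c = 5, the solution is
  V(t) = (c^2 / (2 a)) * (exp(2 a t) - 1)
       = (5^2 / (2*(4/3))) * (exp((8/3) t) - 1)
       = 75*exp(8*t/3)/8 - 75/8.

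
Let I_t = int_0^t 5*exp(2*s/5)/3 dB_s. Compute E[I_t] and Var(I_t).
E[I_t] = 0; Var(I_t) = 125*exp(4*t/5)/36 - 125/36

The Itô integral of a deterministic integrand f(s) has mean 0 because each increment f(s) * (B_{s+ds} - B_s) has mean 0. By the Itô isometry:
  Var( int_0^t f(s) dB_s ) = E[ (int_0^t f(s) dB_s)^2 ] = int_0^t f(s)^2 ds.
Here f(s) = 5*exp(2*s/5)/3, so f(s)^2 = 25*exp(4*s/5)/9. Integrate:
  int_0^t (25*exp(4*s/5)/9) ds = 125*exp(4*t/5)/36 - 125/36.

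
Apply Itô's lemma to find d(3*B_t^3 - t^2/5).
d(3*B_t^3 - t^2/5) = (9*B_t - 2*t/5) dt + (9*B_t^2) dB_t

Itô's formula for f(t, x): d f(t, B_t) = (f_t + (1/2) f_xx) dt + f_x dB_t. Compute partials of f(t, x) = -t^2/5 + 3*x^3:
  f_t(t,x)  = -2*t/5
  f_x(t,x)  = 9*x^2
  f_xx(t,x) = 18*x
Assemble drift = f_t + (1/2) f_xx = -2*t/5 + 9*x and diffusion = f_x = 9*x^2. Substituting x = B_t:
  d(3*B_t^3 - t^2/5) = (9*B_t - 2*t/5) dt + (9*B_t^2) dB_t.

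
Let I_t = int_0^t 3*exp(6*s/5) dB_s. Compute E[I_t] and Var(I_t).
E[I_t] = 0; Var(I_t) = 15*exp(12*t/5)/4 - 15/4

The Itô integral of a deterministic integrand f(s) has mean 0 because each increment f(s) * (B_{s+ds} - B_s) has mean 0. By the Itô isometry:
  Var( int_0^t f(s) dB_s ) = E[ (int_0^t f(s) dB_s)^2 ] = int_0^t f(s)^2 ds.
Here f(s) = 3*exp(6*s/5), so f(s)^2 = 9*exp(12*s/5). Integrate:
  int_0^t (9*exp(12*s/5)) ds = 15*exp(12*t/5)/4 - 15/4.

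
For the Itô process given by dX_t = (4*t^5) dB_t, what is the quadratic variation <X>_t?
<X>_t = 16*t^11/11

For an Itô process dX_t = a(t) dt + b(t) dB_t, the quadratic variation is <X>_t = int_0^t b(s)^2 ds (the drift term does not contribute). Here b(s) = 4*s^5, so
  b(s)^2 = 16*s^10.
Integrating from 0 to t:
  <X>_t = int_0^t (16*s^10) ds = 16*t^11/11.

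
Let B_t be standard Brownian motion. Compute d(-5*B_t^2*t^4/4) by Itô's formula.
d(-5*B_t^2*t^4/4) = (5*t^3*(-4*B_t^2 - t)/4) dt + (-5*B_t*t^4/2) dB_t

Itô's formula for f(t, x): d f(t, B_t) = (f_t + (1/2) f_xx) dt + f_x dB_t. Compute partials of f(t, x) = -5*t^4*x^2/4:
  f_t(t,x)  = -5*t^3*x^2
  f_x(t,x)  = -5*t^4*x/2
  f_xx(t,x) = -5*t^4/2
Assemble drift = f_t + (1/2) f_xx = 5*t^3*(-t - 4*x^2)/4 and diffusion = f_x = -5*t^4*x/2. Substituting x = B_t:
  d(-5*B_t^2*t^4/4) = (5*t^3*(-4*B_t^2 - t)/4) dt + (-5*B_t*t^4/2) dB_t.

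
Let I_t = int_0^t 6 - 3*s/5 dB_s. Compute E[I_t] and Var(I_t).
E[I_t] = 0; Var(I_t) = 3*t*(t^2 - 30*t + 300)/25

The Itô integral of a deterministic integrand f(s) has mean 0 because each increment f(s) * (B_{s+ds} - B_s) has mean 0. By the Itô isometry:
  Var( int_0^t f(s) dB_s ) = E[ (int_0^t f(s) dB_s)^2 ] = int_0^t f(s)^2 ds.
Here f(s) = 6 - 3*s/5, so f(s)^2 = 9*(s - 10)^2/25. Integrate:
  int_0^t (9*(s - 10)^2/25) ds = 3*t*(t^2 - 30*t + 300)/25.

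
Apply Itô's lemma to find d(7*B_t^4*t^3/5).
d(7*B_t^4*t^3/5) = (21*B_t^2*t^2*(B_t^2 + 2*t)/5) dt + (28*B_t^3*t^3/5) dB_t

Itô's formula for f(t, x): d f(t, B_t) = (f_t + (1/2) f_xx) dt + f_x dB_t. Compute partials of f(t, x) = 7*t^3*x^4/5:
  f_t(t,x)  = 21*t^2*x^4/5
  f_x(t,x)  = 28*t^3*x^3/5
  f_xx(t,x) = 84*t^3*x^2/5
Assemble drift = f_t + (1/2) f_xx = 21*t^2*x^2*(2*t + x^2)/5 and diffusion = f_x = 28*t^3*x^3/5. Substituting x = B_t:
  d(7*B_t^4*t^3/5) = (21*B_t^2*t^2*(B_t^2 + 2*t)/5) dt + (28*B_t^3*t^3/5) dB_t.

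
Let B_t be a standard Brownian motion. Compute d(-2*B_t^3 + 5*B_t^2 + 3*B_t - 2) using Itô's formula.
d(-2*B_t^3 + 5*B_t^2 + 3*B_t - 2) = (5 - 6*B_t) dt + (-6*B_t^2 + 10*B_t + 3) dB_t

Itô's formula for f(B_t) gives d f(B_t) = f'(B_t) dB_t + (1/2) f''(B_t) dt. Compute derivatives of f(x) = -2*x^3 + 5*x^2 + 3*x - 2:
  f'(x)  = -6*x^2 + 10*x + 3
  f''(x) = 10 - 12*x
Substitute x = B_t and multiply the f'' term by 1/2:
  drift     = (1/2) * (10 - 12*x) evaluated at B_t = 5 - 6*B_t
  diffusion = (-6*x^2 + 10*x + 3) evaluated at B_t = -6*B_t^2 + 10*B_t + 3
Therefore d(-2*B_t^3 + 5*B_t^2 + 3*B_t - 2) = (5 - 6*B_t) dt + (-6*B_t^2 + 10*B_t + 3) dB_t.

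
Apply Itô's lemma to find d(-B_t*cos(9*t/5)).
d(-B_t*cos(9*t/5)) = (9*B_t*sin(9*t/5)/5) dt + (-cos(9*t/5)) dB_t

Itô's formula for f(t, x): d f(t, B_t) = (f_t + (1/2) f_xx) dt + f_x dB_t. Compute partials of f(t, x) = -x*cos(9*t/5):
  f_t(t,x)  = 9*x*sin(9*t/5)/5
  f_x(t,x)  = -cos(9*t/5)
  f_xx(t,x) = 0
Assemble drift = f_t + (1/2) f_xx = 9*x*sin(9*t/5)/5 and diffusion = f_x = -cos(9*t/5). Substituting x = B_t:
  d(-B_t*cos(9*t/5)) = (9*B_t*sin(9*t/5)/5) dt + (-cos(9*t/5)) dB_t.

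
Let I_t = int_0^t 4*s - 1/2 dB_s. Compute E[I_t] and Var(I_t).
E[I_t] = 0; Var(I_t) = t*(64*t^2 - 24*t + 3)/12

The Itô integral of a deterministic integrand f(s) has mean 0 because each increment f(s) * (B_{s+ds} - B_s) has mean 0. By the Itô isometry:
  Var( int_0^t f(s) dB_s ) = E[ (int_0^t f(s) dB_s)^2 ] = int_0^t f(s)^2 ds.
Here f(s) = 4*s - 1/2, so f(s)^2 = (8*s - 1)^2/4. Integrate:
  int_0^t ((8*s - 1)^2/4) ds = t*(64*t^2 - 24*t + 3)/12.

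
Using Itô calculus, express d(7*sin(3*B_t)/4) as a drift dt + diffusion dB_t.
d(7*sin(3*B_t)/4) = (-63*sin(3*B_t)/8) dt + (21*cos(3*B_t)/4) dB_t

Itô's formula for f(B_t) gives d f(B_t) = f'(B_t) dB_t + (1/2) f''(B_t) dt. Compute derivatives of f(x) = 7*sin(3*x)/4:
  f'(x)  = 21*cos(3*x)/4
  f''(x) = -63*sin(3*x)/4
Substitute x = B_t and multiply the f'' term by 1/2:
  drift     = (1/2) * (-63*sin(3*x)/4) evaluated at B_t = -63*sin(3*B_t)/8
  diffusion = (21*cos(3*x)/4) evaluated at B_t = 21*cos(3*B_t)/4
Therefore d(7*sin(3*B_t)/4) = (-63*sin(3*B_t)/8) dt + (21*cos(3*B_t)/4) dB_t.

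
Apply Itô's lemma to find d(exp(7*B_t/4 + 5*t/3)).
d(exp(7*B_t/4 + 5*t/3)) = (307*exp(7*B_t/4 + 5*t/3)/96) dt + (7*exp(7*B_t/4 + 5*t/3)/4) dB_t

Itô's formula for f(t, x): d f(t, B_t) = (f_t + (1/2) f_xx) dt + f_x dB_t. Compute partials of f(t, x) = exp(5*t/3 + 7*x/4):
  f_t(t,x)  = 5*exp(5*t/3 + 7*x/4)/3
  f_x(t,x)  = 7*exp(5*t/3 + 7*x/4)/4
  f_xx(t,x) = 49*exp(5*t/3 + 7*x/4)/16
Assemble drift = f_t + (1/2) f_xx = 307*exp(5*t/3 + 7*x/4)/96 and diffusion = f_x = 7*exp(5*t/3 + 7*x/4)/4. Substituting x = B_t:
  d(exp(7*B_t/4 + 5*t/3)) = (307*exp(7*B_t/4 + 5*t/3)/96) dt + (7*exp(7*B_t/4 + 5*t/3)/4) dB_t.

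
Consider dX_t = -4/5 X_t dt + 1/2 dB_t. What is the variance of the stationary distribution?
lim Var(X_t) = 5/32

The OU SDE dX = -theta X dt + sigma dB admits the integrating factor exp(theta t): d(exp(theta t) X_t) = sigma exp(theta t) dB_t. Integrating from 0 to t gives X_t = x_0 * exp(-theta t) + sigma * int_0^t exp(-theta (t-s)) dB_s for any initial x_0. The Itô integral has variance (by the Itô isometry) sigma^2 * int_0^t exp(-2 theta (t - s)) ds = sigma^2 * (1 - exp(-2 theta t)) / (2 theta), independent of x_0.
With theta = 4/5, sigma = 1/2:
  Var(X_t) = (1/2)^2 * (1 - exp(-2*4/5 t)) / (2 * 4/5) = 5/32 - 5*exp(-8*t/5)/32.
As t -> infinity, exp(-2*4/5 t) -> 0, so the stationary variance is sigma^2 / (2 theta) = 5/32.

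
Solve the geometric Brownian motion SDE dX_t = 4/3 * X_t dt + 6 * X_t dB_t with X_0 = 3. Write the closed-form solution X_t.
X_t = 3 * exp((-50/3) * t + (6) * B_t)

For GBM dX = mu X dt + sigma X dB with X_0 = x_0, apply Itô to Y = log X: dY = (mu - sigma^2/2) dt + sigma dB, so Y_t = log(x_0) + (mu - sigma^2/2) t + sigma B_t and hence X_t = x_0 * exp((mu - sigma^2/2) t + sigma B_t).
With mu = 4/3, sigma = 6, x_0 = 3, this gives:
  X_t = 3 * exp((-50/3) * t + (6) * B_t).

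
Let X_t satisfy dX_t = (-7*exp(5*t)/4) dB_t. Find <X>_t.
<X>_t = 49*exp(10*t)/160 - 49/160

For an Itô process dX_t = a(t) dt + b(t) dB_t, the quadratic variation is <X>_t = int_0^t b(s)^2 ds (the drift term does not contribute). Here b(s) = -7*exp(5*s)/4, so
  b(s)^2 = 49*exp(10*s)/16.
Integrating from 0 to t:
  <X>_t = int_0^t (49*exp(10*s)/16) ds = 49*exp(10*t)/160 - 49/160.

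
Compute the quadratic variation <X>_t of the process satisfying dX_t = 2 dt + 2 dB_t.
<X>_t = 4*t

For an Itô process dX_t = a(t) dt + b(t) dB_t, the quadratic variation is <X>_t = int_0^t b(s)^2 ds (the drift term does not contribute). Here b(s) = 2, so
  b(s)^2 = 4.
Integrating from 0 to t:
  <X>_t = int_0^t (4) ds = 4*t.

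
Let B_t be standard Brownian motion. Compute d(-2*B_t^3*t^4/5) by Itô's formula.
d(-2*B_t^3*t^4/5) = (2*B_t*t^3*(-4*B_t^2 - 3*t)/5) dt + (-6*B_t^2*t^4/5) dB_t

Itô's formula for f(t, x): d f(t, B_t) = (f_t + (1/2) f_xx) dt + f_x dB_t. Compute partials of f(t, x) = -2*t^4*x^3/5:
  f_t(t,x)  = -8*t^3*x^3/5
  f_x(t,x)  = -6*t^4*x^2/5
  f_xx(t,x) = -12*t^4*x/5
Assemble drift = f_t + (1/2) f_xx = 2*t^3*x*(-3*t - 4*x^2)/5 and diffusion = f_x = -6*t^4*x^2/5. Substituting x = B_t:
  d(-2*B_t^3*t^4/5) = (2*B_t*t^3*(-4*B_t^2 - 3*t)/5) dt + (-6*B_t^2*t^4/5) dB_t.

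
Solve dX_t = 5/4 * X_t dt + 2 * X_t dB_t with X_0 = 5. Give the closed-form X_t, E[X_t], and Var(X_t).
X_t = 5 * exp((-3/4) t + (2) B_t); E[X_t] = 5*exp(5*t/4); Var(X_t) = 25*(exp(4*t) - 1)*exp(5*t/2)

For GBM dX = mu X dt + sigma X dB with X_0 = x_0, apply Itô to Y = log X: dY = (mu - sigma^2/2) dt + sigma dB, so Y_t = log(x_0) + (mu - sigma^2/2) t + sigma B_t and hence X_t = x_0 * exp((mu - sigma^2/2) t + sigma B_t).
With mu = 5/4, sigma = 2, x_0 = 5, this gives:
  X_t = 5 * exp((-3/4) * t + (2) * B_t).
Since sigma*B_t ~ Normal(0, sigma^2 t), E[exp(sigma*B_t)] = exp(sigma^2 t / 2); so E[X_t] = x_0 * exp((mu - sigma^2/2) t) * exp(sigma^2 t / 2) = x_0 * exp(mu t) = 5*exp(5*t/4).
Var(X_t) = E[X_t^2] - (E[X_t])^2 = x_0^2 * exp(2 mu t) * (exp(sigma^2 t) - 1) = 25*(exp(4*t) - 1)*exp(5*t/2).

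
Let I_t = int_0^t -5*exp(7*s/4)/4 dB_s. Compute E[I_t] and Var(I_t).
E[I_t] = 0; Var(I_t) = 25*exp(7*t/2)/56 - 25/56

The Itô integral of a deterministic integrand f(s) has mean 0 because each increment f(s) * (B_{s+ds} - B_s) has mean 0. By the Itô isometry:
  Var( int_0^t f(s) dB_s ) = E[ (int_0^t f(s) dB_s)^2 ] = int_0^t f(s)^2 ds.
Here f(s) = -5*exp(7*s/4)/4, so f(s)^2 = 25*exp(7*s/2)/16. Integrate:
  int_0^t (25*exp(7*s/2)/16) ds = 25*exp(7*t/2)/56 - 25/56.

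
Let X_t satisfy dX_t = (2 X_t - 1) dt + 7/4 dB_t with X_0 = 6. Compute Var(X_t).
Var(X_t) = 49*exp(4*t)/64 - 49/64

The variance V(t) = Var(X_t) satisfies V'(t) = 2 a V(t) + c^2 with V(0) = 0 (drift coefficient is linear in X, diffusion is constant). With a = 2, c = 7/4, the solution is
  V(t) = (c^2 / (2 a)) * (exp(2 a t) - 1)
       = ((7/4)^2 / (2*2)) * (exp(4 t) - 1)
       = 49*exp(4*t)/64 - 49/64.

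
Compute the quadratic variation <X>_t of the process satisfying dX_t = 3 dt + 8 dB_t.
<X>_t = 64*t

For an Itô process dX_t = a(t) dt + b(t) dB_t, the quadratic variation is <X>_t = int_0^t b(s)^2 ds (the drift term does not contribute). Here b(s) = 8, so
  b(s)^2 = 64.
Integrating from 0 to t:
  <X>_t = int_0^t (64) ds = 64*t.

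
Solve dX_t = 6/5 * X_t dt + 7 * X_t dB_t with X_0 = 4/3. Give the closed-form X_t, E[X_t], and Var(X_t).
X_t = 4/3 * exp((-233/10) t + (7) B_t); E[X_t] = 4*exp(6*t/5)/3; Var(X_t) = 16*(exp(49*t) - 1)*exp(12*t/5)/9

For GBM dX = mu X dt + sigma X dB with X_0 = x_0, apply Itô to Y = log X: dY = (mu - sigma^2/2) dt + sigma dB, so Y_t = log(x_0) + (mu - sigma^2/2) t + sigma B_t and hence X_t = x_0 * exp((mu - sigma^2/2) t + sigma B_t).
With mu = 6/5, sigma = 7, x_0 = 4/3, this gives:
  X_t = 4/3 * exp((-233/10) * t + (7) * B_t).
Since sigma*B_t ~ Normal(0, sigma^2 t), E[exp(sigma*B_t)] = exp(sigma^2 t / 2); so E[X_t] = x_0 * exp((mu - sigma^2/2) t) * exp(sigma^2 t / 2) = x_0 * exp(mu t) = 4*exp(6*t/5)/3.
Var(X_t) = E[X_t^2] - (E[X_t])^2 = x_0^2 * exp(2 mu t) * (exp(sigma^2 t) - 1) = 16*(exp(49*t) - 1)*exp(12*t/5)/9.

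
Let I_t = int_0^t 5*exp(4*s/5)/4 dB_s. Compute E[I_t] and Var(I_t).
E[I_t] = 0; Var(I_t) = 125*exp(8*t/5)/128 - 125/128

The Itô integral of a deterministic integrand f(s) has mean 0 because each increment f(s) * (B_{s+ds} - B_s) has mean 0. By the Itô isometry:
  Var( int_0^t f(s) dB_s ) = E[ (int_0^t f(s) dB_s)^2 ] = int_0^t f(s)^2 ds.
Here f(s) = 5*exp(4*s/5)/4, so f(s)^2 = 25*exp(8*s/5)/16. Integrate:
  int_0^t (25*exp(8*s/5)/16) ds = 125*exp(8*t/5)/128 - 125/128.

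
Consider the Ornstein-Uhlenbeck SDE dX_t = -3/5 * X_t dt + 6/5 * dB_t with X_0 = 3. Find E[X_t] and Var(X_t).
E[X_t] = 3*exp(-3*t/5); Var(X_t) = 6/5 - 6*exp(-6*t/5)/5

The OU SDE dX = -theta X dt + sigma dB admits the integrating factor exp(theta t): d(exp(theta t) X_t) = sigma exp(theta t) dB_t. Integrating from 0 to t:
  X_t = x_0 * exp(-theta t) + sigma * int_0^t exp(-theta (t-s)) dB_s.
The Itô integral has mean 0 and (by the Itô isometry) variance sigma^2 * int_0^t exp(-2 theta (t - s)) ds = sigma^2 * (1 - exp(-2 theta t)) / (2 theta).
With theta = 3/5, sigma = 6/5, x_0 = 3:
  E[X_t] = 3 * exp(-3/5 t) = 3*exp(-3*t/5)
  Var(X_t) = (6/5)^2 * (1 - exp(-2*3/5 t)) / (2 * 3/5) = 6/5 - 6*exp(-6*t/5)/5.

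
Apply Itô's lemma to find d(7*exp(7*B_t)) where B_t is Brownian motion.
d(7*exp(7*B_t)) = (343*exp(7*B_t)/2) dt + (49*exp(7*B_t)) dB_t

Itô's formula for f(B_t) gives d f(B_t) = f'(B_t) dB_t + (1/2) f''(B_t) dt. Compute derivatives of f(x) = 7*exp(7*x):
  f'(x)  = 49*exp(7*x)
  f''(x) = 343*exp(7*x)
Substitute x = B_t and multiply the f'' term by 1/2:
  drift     = (1/2) * (343*exp(7*x)) evaluated at B_t = 343*exp(7*B_t)/2
  diffusion = (49*exp(7*x)) evaluated at B_t = 49*exp(7*B_t)
Therefore d(7*exp(7*B_t)) = (343*exp(7*B_t)/2) dt + (49*exp(7*B_t)) dB_t.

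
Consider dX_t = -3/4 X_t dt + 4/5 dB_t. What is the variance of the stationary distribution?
lim Var(X_t) = 32/75

The OU SDE dX = -theta X dt + sigma dB admits the integrating factor exp(theta t): d(exp(theta t) X_t) = sigma exp(theta t) dB_t. Integrating from 0 to t gives X_t = x_0 * exp(-theta t) + sigma * int_0^t exp(-theta (t-s)) dB_s for any initial x_0. The Itô integral has variance (by the Itô isometry) sigma^2 * int_0^t exp(-2 theta (t - s)) ds = sigma^2 * (1 - exp(-2 theta t)) / (2 theta), independent of x_0.
With theta = 3/4, sigma = 4/5:
  Var(X_t) = (4/5)^2 * (1 - exp(-2*3/4 t)) / (2 * 3/4) = 32/75 - 32*exp(-3*t/2)/75.
As t -> infinity, exp(-2*3/4 t) -> 0, so the stationary variance is sigma^2 / (2 theta) = 32/75.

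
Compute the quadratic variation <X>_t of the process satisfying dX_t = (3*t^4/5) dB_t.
<X>_t = t^9/25

For an Itô process dX_t = a(t) dt + b(t) dB_t, the quadratic variation is <X>_t = int_0^t b(s)^2 ds (the drift term does not contribute). Here b(s) = 3*s^4/5, so
  b(s)^2 = 9*s^8/25.
Integrating from 0 to t:
  <X>_t = int_0^t (9*s^8/25) ds = t^9/25.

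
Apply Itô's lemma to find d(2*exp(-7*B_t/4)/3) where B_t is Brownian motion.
d(2*exp(-7*B_t/4)/3) = (49*exp(-7*B_t/4)/48) dt + (-7*exp(-7*B_t/4)/6) dB_t

Itô's formula for f(B_t) gives d f(B_t) = f'(B_t) dB_t + (1/2) f''(B_t) dt. Compute derivatives of f(x) = 2*exp(-7*x/4)/3:
  f'(x)  = -7*exp(-7*x/4)/6
  f''(x) = 49*exp(-7*x/4)/24
Substitute x = B_t and multiply the f'' term by 1/2:
  drift     = (1/2) * (49*exp(-7*x/4)/24) evaluated at B_t = 49*exp(-7*B_t/4)/48
  diffusion = (-7*exp(-7*x/4)/6) evaluated at B_t = -7*exp(-7*B_t/4)/6
Therefore d(2*exp(-7*B_t/4)/3) = (49*exp(-7*B_t/4)/48) dt + (-7*exp(-7*B_t/4)/6) dB_t.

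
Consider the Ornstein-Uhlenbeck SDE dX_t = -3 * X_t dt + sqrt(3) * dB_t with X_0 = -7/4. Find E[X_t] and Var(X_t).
E[X_t] = -7*exp(-3*t)/4; Var(X_t) = 1/2 - exp(-6*t)/2

The OU SDE dX = -theta X dt + sigma dB admits the integrating factor exp(theta t): d(exp(theta t) X_t) = sigma exp(theta t) dB_t. Integrating from 0 to t:
  X_t = x_0 * exp(-theta t) + sigma * int_0^t exp(-theta (t-s)) dB_s.
The Itô integral has mean 0 and (by the Itô isometry) variance sigma^2 * int_0^t exp(-2 theta (t - s)) ds = sigma^2 * (1 - exp(-2 theta t)) / (2 theta).
With theta = 3, sigma = sqrt(3), x_0 = -7/4:
  E[X_t] = -7/4 * exp(-3 t) = -7*exp(-3*t)/4
  Var(X_t) = (sqrt(3))^2 * (1 - exp(-2*3 t)) / (2 * 3) = 1/2 - exp(-6*t)/2.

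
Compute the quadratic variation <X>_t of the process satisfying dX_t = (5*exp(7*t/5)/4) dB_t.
<X>_t = 125*exp(14*t/5)/224 - 125/224

For an Itô process dX_t = a(t) dt + b(t) dB_t, the quadratic variation is <X>_t = int_0^t b(s)^2 ds (the drift term does not contribute). Here b(s) = 5*exp(7*s/5)/4, so
  b(s)^2 = 25*exp(14*s/5)/16.
Integrating from 0 to t:
  <X>_t = int_0^t (25*exp(14*s/5)/16) ds = 125*exp(14*t/5)/224 - 125/224.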